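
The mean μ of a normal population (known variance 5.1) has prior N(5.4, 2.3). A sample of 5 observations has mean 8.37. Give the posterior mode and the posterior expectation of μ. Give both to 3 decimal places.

posterior mode = 7.458, posterior expectation = 7.458

Posterior for μ is Normal. Precision-weighted mean: (1/2.3·5.4 + 5/5.1·8.37) / (1/2.3 + 5/5.1) = 7.458.
A Normal posterior is symmetric, so mode = mean.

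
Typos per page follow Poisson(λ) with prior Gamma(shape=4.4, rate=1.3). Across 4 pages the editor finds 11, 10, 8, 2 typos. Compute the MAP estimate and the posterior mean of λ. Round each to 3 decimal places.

Σ counts = 31. Posterior: Gamma(shape = 4.4+31 = 35.4, rate = 1.3+4 = 5.3).
Mode = (α−1)/β = 34.4/5.3 = 6.491.
Mean = α/β = 35.4/5.3 = 6.679.

MAP estimate = 6.491, posterior mean = 6.679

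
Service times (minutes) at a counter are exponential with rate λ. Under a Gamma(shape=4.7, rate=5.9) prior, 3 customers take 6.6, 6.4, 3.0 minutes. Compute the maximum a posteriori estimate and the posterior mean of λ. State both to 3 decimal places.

Σ times = 16.0. Posterior: Gamma(shape = 4.7+3 = 7.7, rate = 5.9+16.0 = 21.9).
Mode = (α−1)/β = 6.7/21.9 = 0.306.
Mean = α/β = 7.7/21.9 = 0.352.
Right-skewed posterior ⇒ mode < mean.

MAP: 0.306. Posterior mean: 0.352.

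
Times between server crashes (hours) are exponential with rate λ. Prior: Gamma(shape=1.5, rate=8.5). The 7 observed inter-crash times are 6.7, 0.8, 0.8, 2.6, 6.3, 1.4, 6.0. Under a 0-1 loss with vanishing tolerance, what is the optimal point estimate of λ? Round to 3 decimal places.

0.227

Σ times = 24.6. Posterior: Gamma(shape = 1.5+7 = 8.5, rate = 8.5+24.6 = 33.1).
Mode = (α−1)/β = 7.5/33.1 = 0.227.
Mean = α/β = 8.5/33.1 = 0.257.
This is the posterior mode — the MAP estimate.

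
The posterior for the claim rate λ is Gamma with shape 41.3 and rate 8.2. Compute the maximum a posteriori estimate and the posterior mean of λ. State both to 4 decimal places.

MAP: 4.9146. Posterior mean: 5.0366.

Mode = (α−1)/β = 40.3/8.2 = 4.9146.
Mean = α/β = 41.3/8.2 = 5.0366.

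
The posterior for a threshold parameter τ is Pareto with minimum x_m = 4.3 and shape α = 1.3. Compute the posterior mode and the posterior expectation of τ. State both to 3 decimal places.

τ_MAP = 4.300, E[τ|data] = 18.633

The Pareto density is strictly decreasing on [x_m, ∞), so the mode is x_m = 4.300.
Mean = α·x_m/(α−1) = 1.3·4.3/0.3 = 18.633.
The posterior is right-skewed, so the mean exceeds the mode.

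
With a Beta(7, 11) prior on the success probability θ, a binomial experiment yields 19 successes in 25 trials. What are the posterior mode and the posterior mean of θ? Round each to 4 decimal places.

MAP: 0.6098. Posterior mean: 0.6047.

Posterior: Beta(7+19, 11+6) = Beta(26, 17).
Mode = (26−1)/(26+17−2) = 25/41 = 0.6098.
Mean = 26/(26+17) = 26/43 = 0.6047.
The posterior is left-skewed, so the mode exceeds the mean.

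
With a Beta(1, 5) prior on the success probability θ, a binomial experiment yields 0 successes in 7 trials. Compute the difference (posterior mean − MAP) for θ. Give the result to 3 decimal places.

Posterior: Beta(1+0, 5+7) = Beta(1, 12).
Since α = 1 ≤ 1 and β > 1, the Beta density is monotone decreasing on [0,1]; the mode is at 0.
Mean = 1/(1+12) = 0.077.
Difference = 0.077 − 0.000 = 0.077.

0.077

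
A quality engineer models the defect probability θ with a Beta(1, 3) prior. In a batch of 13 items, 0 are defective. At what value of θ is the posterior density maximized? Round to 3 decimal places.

Posterior: Beta(1+0, 3+13) = Beta(1, 16).
Since α = 1 ≤ 1 and β > 1, the Beta density is monotone decreasing on [0,1]; the mode is at 0.
Mean = 1/(1+16) = 0.059.
This is the posterior mode — the MAP estimate.

0.000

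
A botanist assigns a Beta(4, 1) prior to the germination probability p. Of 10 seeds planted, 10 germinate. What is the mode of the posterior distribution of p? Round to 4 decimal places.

1.0000

Posterior: Beta(4+10, 1+0) = Beta(14, 1).
Since β = 1 ≤ 1 and α > 1, the Beta density is monotone increasing on [0,1]; the mode is at 1.
Mean = 14/(14+1) = 0.9333.
This is the posterior mode — the MAP estimate.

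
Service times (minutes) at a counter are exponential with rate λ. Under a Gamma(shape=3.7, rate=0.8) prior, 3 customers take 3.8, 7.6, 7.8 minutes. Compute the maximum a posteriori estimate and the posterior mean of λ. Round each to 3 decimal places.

Σ times = 19.2. Posterior: Gamma(shape = 3.7+3 = 6.7, rate = 0.8+19.2 = 20.0).
Mode = (α−1)/β = 5.7/20.0 = 0.285.
Mean = α/β = 6.7/20.0 = 0.335.
Right-skewed posterior ⇒ mode < mean.

MAP = 0.285; posterior mean = 0.335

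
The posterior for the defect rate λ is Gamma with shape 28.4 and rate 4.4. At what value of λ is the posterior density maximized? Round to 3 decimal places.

6.227

Mode = (α−1)/β = 27.4/4.4 = 6.227.
Mean = α/β = 28.4/4.4 = 6.455.
This is the posterior mode — the MAP estimate.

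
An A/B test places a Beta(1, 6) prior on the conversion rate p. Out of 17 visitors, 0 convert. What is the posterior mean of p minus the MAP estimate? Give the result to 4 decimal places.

0.0417

Posterior: Beta(1+0, 6+17) = Beta(1, 23).
Since α = 1 ≤ 1 and β > 1, the Beta density is monotone decreasing on [0,1]; the mode is at 0.
Mean = 1/(1+23) = 0.0417.
Difference = 0.0417 − 0.0000 = 0.0417.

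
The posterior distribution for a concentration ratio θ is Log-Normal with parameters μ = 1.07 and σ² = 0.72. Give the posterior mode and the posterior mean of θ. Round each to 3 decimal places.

Mode = exp(μ − σ²) = exp(0.35) = 1.419.
Mean = exp(μ + σ²/2) = exp(1.430) = 4.179.
Right-skewed posterior ⇒ mode < mean.

MAP = 1.419, posterior mean = 4.179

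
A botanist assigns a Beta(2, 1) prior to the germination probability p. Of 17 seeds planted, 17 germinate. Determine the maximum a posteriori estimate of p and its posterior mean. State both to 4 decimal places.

Posterior: Beta(2+17, 1+0) = Beta(19, 1).
Since β = 1 ≤ 1 and α > 1, the Beta density is monotone increasing on [0,1]; the mode is at 1.
Mean = 19/(19+1) = 0.9500.

maximum a posteriori estimate = 1.0000, posterior mean = 0.9500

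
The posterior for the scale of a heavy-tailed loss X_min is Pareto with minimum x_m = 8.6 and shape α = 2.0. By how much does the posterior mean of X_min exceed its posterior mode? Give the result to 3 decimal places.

8.600

The Pareto density is strictly decreasing on [x_m, ∞), so the mode is x_m = 8.600.
Mean = α·x_m/(α−1) = 2.0·8.6/1.0 = 17.200.
Difference = 17.200 − 8.600 = 8.600.
Right-skewed posterior ⇒ mode < mean.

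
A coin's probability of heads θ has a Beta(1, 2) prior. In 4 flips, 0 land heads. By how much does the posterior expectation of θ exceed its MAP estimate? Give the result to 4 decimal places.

Posterior: Beta(1+0, 2+4) = Beta(1, 6).
Since α = 1 ≤ 1 and β > 1, the Beta density is monotone decreasing on [0,1]; the mode is at 0.
Mean = 1/(1+6) = 0.1429.
Difference = 0.1429 − 0.0000 = 0.1429.
Mean > mode: the posterior has a right tail.

0.1429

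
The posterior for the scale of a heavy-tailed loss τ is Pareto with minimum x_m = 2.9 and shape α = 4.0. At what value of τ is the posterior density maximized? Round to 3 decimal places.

2.900

The Pareto density is strictly decreasing on [x_m, ∞), so the mode is x_m = 2.900.
Mean = α·x_m/(α−1) = 4.0·2.9/3.0 = 3.867.
This is the posterior mode — the MAP estimate.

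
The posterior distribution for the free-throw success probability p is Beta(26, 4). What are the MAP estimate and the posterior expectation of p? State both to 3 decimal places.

Mode = (26−1)/(26+4−2) = 25/28 = 0.893.
Mean = 26/(26+4) = 26/30 = 0.867.

MAP = 0.893; posterior mean = 0.867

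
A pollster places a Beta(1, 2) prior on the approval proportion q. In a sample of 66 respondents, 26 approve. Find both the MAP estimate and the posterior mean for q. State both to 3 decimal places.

MAP: 0.388. Posterior mean: 0.391.

Posterior: Beta(1+26, 2+40) = Beta(27, 42).
Mode = (27−1)/(27+42−2) = 26/67 = 0.388.
Mean = 27/(27+42) = 27/69 = 0.391.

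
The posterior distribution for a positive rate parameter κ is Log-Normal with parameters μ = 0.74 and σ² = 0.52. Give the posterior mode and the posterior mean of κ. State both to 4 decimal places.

MAP = 1.2461; posterior mean = 2.7183

Mode = exp(μ − σ²) = exp(0.22) = 1.2461.
Mean = exp(μ + σ²/2) = exp(1.000) = 2.7183.
The mean is pulled above the mode by the posterior's right skew.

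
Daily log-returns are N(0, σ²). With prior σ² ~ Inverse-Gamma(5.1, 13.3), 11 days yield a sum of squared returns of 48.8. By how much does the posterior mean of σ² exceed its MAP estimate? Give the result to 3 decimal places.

Posterior: Inverse-Gamma(shape = 5.1+11/2 = 10.6, scale = 13.3+48.8/2 = 37.7).
Mode = β/(α+1) = 37.7/11.6 = 3.250.
Mean = β/(α−1) = 37.7/9.6 = 3.927.
Difference = 3.927 − 3.250 = 0.677.
The mean is pulled above the mode by the posterior's right skew.

0.677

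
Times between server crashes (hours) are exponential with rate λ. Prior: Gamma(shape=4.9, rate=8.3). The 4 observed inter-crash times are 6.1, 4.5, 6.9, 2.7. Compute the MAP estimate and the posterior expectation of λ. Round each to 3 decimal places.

Σ times = 20.2. Posterior: Gamma(shape = 4.9+4 = 8.9, rate = 8.3+20.2 = 28.5).
Mode = (α−1)/β = 7.9/28.5 = 0.277.
Mean = α/β = 8.9/28.5 = 0.312.
The mean is pulled above the mode by the posterior's right skew.

λ_MAP = 0.277, E[λ|data] = 0.312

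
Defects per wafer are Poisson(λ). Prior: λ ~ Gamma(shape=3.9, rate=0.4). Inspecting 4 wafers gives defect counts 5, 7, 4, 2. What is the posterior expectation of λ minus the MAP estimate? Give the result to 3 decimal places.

Σ counts = 18. Posterior: Gamma(shape = 3.9+18 = 21.9, rate = 0.4+4 = 4.4).
Mode = (α−1)/β = 20.9/4.4 = 4.750.
Mean = α/β = 21.9/4.4 = 4.977.
Difference = 4.977 − 4.750 = 0.227.

0.227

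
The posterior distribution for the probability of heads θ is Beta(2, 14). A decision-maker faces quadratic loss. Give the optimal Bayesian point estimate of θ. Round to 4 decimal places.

0.1250

Mode = (2−1)/(2+14−2) = 1/14 = 0.0714.
Mean = 2/(2+14) = 2/16 = 0.1250.
Quadratic loss ⇒ the optimal estimator is the posterior mean.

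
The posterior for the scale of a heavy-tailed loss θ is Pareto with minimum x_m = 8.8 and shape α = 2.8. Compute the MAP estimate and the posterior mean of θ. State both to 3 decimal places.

The Pareto density is strictly decreasing on [x_m, ∞), so the mode is x_m = 8.800.
Mean = α·x_m/(α−1) = 2.8·8.8/1.8 = 13.689.
The posterior is right-skewed, so the mean exceeds the mode.

MAP = 8.800, posterior mean = 13.689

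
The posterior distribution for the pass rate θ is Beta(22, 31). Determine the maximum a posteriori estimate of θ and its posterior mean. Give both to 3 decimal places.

Mode = (22−1)/(22+31−2) = 21/51 = 0.412.
Mean = 22/(22+31) = 22/53 = 0.415.
The posterior is right-skewed, so the mean exceeds the mode.

MAP = 0.412, posterior mean = 0.415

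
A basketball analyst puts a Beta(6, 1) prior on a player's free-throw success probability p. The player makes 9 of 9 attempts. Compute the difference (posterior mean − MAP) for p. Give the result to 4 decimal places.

Posterior: Beta(6+9, 1+0) = Beta(15, 1).
Since β = 1 ≤ 1 and α > 1, the Beta density is monotone increasing on [0,1]; the mode is at 1.
Mean = 15/(15+1) = 0.9375.
Difference = 0.9375 − 1.0000 = -0.0625.

-0.0625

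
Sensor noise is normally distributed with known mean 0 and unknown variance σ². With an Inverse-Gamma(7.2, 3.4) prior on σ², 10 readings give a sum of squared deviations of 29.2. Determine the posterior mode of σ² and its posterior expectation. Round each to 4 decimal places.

posterior mode = 1.3636, posterior expectation = 1.6071

Posterior: Inverse-Gamma(shape = 7.2+10/2 = 12.2, scale = 3.4+29.2/2 = 18.0).
Mode = β/(α+1) = 18.0/13.2 = 1.3636.
Mean = β/(α−1) = 18.0/11.2 = 1.6071.
Mean > mode: the posterior has a right tail.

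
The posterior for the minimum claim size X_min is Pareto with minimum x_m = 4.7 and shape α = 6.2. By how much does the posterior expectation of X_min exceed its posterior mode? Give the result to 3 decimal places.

0.904

The Pareto density is strictly decreasing on [x_m, ∞), so the mode is x_m = 4.700.
Mean = α·x_m/(α−1) = 6.2·4.7/5.2 = 5.604.
Difference = 5.604 − 4.700 = 0.904.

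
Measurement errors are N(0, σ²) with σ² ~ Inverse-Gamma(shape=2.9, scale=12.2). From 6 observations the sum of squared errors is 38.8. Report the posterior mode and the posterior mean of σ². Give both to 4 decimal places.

Posterior: Inverse-Gamma(shape = 2.9+6/2 = 5.9, scale = 12.2+38.8/2 = 31.6).
Mode = β/(α+1) = 31.6/6.9 = 4.5797.
Mean = β/(α−1) = 31.6/4.9 = 6.4490.

σ²_MAP = 4.5797, E[σ²|data] = 6.4490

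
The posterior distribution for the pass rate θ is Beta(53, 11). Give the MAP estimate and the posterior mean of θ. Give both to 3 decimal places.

Mode = (53−1)/(53+11−2) = 52/62 = 0.839.
Mean = 53/(53+11) = 53/64 = 0.828.

θ_MAP = 0.839, E[θ|data] = 0.828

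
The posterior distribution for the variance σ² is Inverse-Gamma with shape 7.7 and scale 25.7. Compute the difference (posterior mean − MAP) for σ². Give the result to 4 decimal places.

Mode = β/(α+1) = 25.7/8.7 = 2.9540.
Mean = β/(α−1) = 25.7/6.7 = 3.8358.
Difference = 3.8358 − 2.9540 = 0.8818.
The mean is pulled above the mode by the posterior's right skew.

0.8818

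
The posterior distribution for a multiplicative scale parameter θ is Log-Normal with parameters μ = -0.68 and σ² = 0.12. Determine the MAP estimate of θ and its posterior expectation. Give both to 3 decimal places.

Mode = exp(μ − σ²) = exp(-0.80) = 0.449.
Mean = exp(μ + σ²/2) = exp(-0.620) = 0.538.

MAP = 0.449; posterior mean = 0.538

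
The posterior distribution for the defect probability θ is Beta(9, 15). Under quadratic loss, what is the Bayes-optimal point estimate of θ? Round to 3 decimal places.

Mode = (9−1)/(9+15−2) = 8/22 = 0.364.
Mean = 9/(9+15) = 9/24 = 0.375.
Quadratic loss ⇒ the optimal estimator is the posterior mean.

0.375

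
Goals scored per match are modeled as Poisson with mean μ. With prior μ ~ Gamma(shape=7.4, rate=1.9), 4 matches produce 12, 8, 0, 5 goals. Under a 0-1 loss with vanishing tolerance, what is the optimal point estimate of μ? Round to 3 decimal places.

Σ counts = 25. Posterior: Gamma(shape = 7.4+25 = 32.4, rate = 1.9+4 = 5.9).
Mode = (α−1)/β = 31.4/5.9 = 5.322.
Mean = α/β = 32.4/5.9 = 5.492.
This is the posterior mode — the MAP estimate.

5.322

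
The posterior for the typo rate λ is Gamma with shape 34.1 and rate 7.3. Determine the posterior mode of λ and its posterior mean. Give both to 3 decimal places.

Mode = (α−1)/β = 33.1/7.3 = 4.534.
Mean = α/β = 34.1/7.3 = 4.671.

MAP = 4.534; posterior mean = 4.671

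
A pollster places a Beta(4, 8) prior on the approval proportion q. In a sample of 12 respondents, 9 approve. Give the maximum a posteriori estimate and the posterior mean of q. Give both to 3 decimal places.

Posterior: Beta(4+9, 8+3) = Beta(13, 11).
Mode = (13−1)/(13+11−2) = 12/22 = 0.545.
Mean = 13/(13+11) = 13/24 = 0.542.

MAP = 0.545, posterior mean = 0.542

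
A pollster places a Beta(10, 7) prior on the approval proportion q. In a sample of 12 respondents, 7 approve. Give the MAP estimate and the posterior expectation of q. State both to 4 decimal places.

MAP = 0.5926, posterior mean = 0.5862

Posterior: Beta(10+7, 7+5) = Beta(17, 12).
Mode = (17−1)/(17+12−2) = 16/27 = 0.5926.
Mean = 17/(17+12) = 17/29 = 0.5862.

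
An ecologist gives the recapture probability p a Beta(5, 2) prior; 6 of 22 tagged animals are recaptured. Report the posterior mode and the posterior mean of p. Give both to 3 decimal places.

posterior mode = 0.370, posterior mean = 0.379

Posterior: Beta(5+6, 2+16) = Beta(11, 18).
Mode = (11−1)/(11+18−2) = 10/27 = 0.370.
Mean = 11/(11+18) = 11/29 = 0.379.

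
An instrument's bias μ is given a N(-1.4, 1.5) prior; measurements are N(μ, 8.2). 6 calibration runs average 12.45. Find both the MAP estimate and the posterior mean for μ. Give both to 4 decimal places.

Posterior for μ is Normal. Precision-weighted mean: (1/1.5·-1.4 + 6/8.2·12.45) / (1/1.5 + 6/8.2) = 5.8471.
A Normal posterior is symmetric, so mode = mean.

MAP: 5.8471. Posterior mean: 5.8471.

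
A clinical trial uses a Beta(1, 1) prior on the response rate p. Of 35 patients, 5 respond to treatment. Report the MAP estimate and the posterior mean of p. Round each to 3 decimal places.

Posterior: Beta(1+5, 1+30) = Beta(6, 31).
Mode = (6−1)/(6+31−2) = 5/35 = 0.143.
Mean = 6/(6+31) = 6/37 = 0.162.
Mean > mode: the posterior has a right tail.

MAP: 0.143. Posterior mean: 0.162.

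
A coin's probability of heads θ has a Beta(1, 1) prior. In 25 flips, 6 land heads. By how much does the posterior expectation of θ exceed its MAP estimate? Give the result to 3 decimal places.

0.019

Posterior: Beta(1+6, 1+19) = Beta(7, 20).
Mode = (7−1)/(7+20−2) = 6/25 = 0.240.
With a flat prior the MAP equals the MLE, 6/25.
Mean = 7/(7+20) = 7/27 = 0.259.
Difference = 0.259 − 0.240 = 0.019.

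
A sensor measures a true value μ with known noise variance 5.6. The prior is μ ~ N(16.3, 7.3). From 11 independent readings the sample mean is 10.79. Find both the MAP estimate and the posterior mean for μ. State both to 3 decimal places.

Posterior for μ is Normal. Precision-weighted mean: (1/7.3·16.3 + 11/5.6·10.79) / (1/7.3 + 11/5.6) = 11.149.
A Normal posterior is symmetric, so mode = mean.

MAP = 11.149; posterior mean = 11.149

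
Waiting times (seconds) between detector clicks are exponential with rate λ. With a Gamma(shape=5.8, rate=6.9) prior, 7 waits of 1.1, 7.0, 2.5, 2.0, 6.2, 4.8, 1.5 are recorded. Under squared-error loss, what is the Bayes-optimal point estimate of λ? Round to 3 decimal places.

0.400

Σ times = 25.1. Posterior: Gamma(shape = 5.8+7 = 12.8, rate = 6.9+25.1 = 32.0).
Mode = (α−1)/β = 11.8/32.0 = 0.369.
Mean = α/β = 12.8/32.0 = 0.400.
Squared-error loss ⇒ the optimal estimator is the posterior mean.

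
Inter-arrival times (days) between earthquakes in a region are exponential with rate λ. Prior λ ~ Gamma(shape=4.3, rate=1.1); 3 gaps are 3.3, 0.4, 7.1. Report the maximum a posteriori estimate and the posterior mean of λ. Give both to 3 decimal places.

Σ times = 10.8. Posterior: Gamma(shape = 4.3+3 = 7.3, rate = 1.1+10.8 = 11.9).
Mode = (α−1)/β = 6.3/11.9 = 0.529.
Mean = α/β = 7.3/11.9 = 0.613.

maximum a posteriori estimate = 0.529, posterior mean = 0.613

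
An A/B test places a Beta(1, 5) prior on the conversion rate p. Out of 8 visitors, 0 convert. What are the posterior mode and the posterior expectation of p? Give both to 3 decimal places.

MAP = 0.000; posterior mean = 0.071

Posterior: Beta(1+0, 5+8) = Beta(1, 13).
Since α = 1 ≤ 1 and β > 1, the Beta density is monotone decreasing on [0,1]; the mode is at 0.
Mean = 1/(1+13) = 0.071.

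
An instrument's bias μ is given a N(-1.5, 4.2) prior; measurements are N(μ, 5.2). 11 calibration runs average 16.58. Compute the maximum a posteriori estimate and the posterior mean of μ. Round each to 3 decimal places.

Posterior for μ is Normal. Precision-weighted mean: (1/4.2·-1.5 + 11/5.2·16.58) / (1/4.2 + 11/5.2) = 14.751.
A Normal posterior is symmetric, so mode = mean.

MAP = 14.751; posterior mean = 14.751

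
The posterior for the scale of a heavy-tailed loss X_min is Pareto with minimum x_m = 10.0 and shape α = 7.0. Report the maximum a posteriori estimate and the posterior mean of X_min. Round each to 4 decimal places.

The Pareto density is strictly decreasing on [x_m, ∞), so the mode is x_m = 10.0000.
Mean = α·x_m/(α−1) = 7.0·10.0/6.0 = 11.6667.

MAP = 10.0000, posterior mean = 11.6667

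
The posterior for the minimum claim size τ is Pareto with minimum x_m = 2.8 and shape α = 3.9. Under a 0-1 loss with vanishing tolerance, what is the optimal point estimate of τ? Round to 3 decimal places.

2.800

The Pareto density is strictly decreasing on [x_m, ∞), so the mode is x_m = 2.800.
Mean = α·x_m/(α−1) = 3.9·2.8/2.9 = 3.766.
This is the posterior mode — the MAP estimate.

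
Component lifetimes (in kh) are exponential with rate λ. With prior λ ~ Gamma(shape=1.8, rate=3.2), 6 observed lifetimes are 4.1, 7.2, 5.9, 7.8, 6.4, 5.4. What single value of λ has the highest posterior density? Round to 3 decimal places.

0.170

Σ times = 36.8. Posterior: Gamma(shape = 1.8+6 = 7.8, rate = 3.2+36.8 = 40.0).
Mode = (α−1)/β = 6.8/40.0 = 0.170.
Mean = α/β = 7.8/40.0 = 0.195.
This is the posterior mode — the MAP estimate.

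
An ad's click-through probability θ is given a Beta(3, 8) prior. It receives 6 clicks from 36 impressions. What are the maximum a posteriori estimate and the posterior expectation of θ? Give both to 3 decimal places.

MAP: 0.178. Posterior mean: 0.191.

Posterior: Beta(3+6, 8+30) = Beta(9, 38).
Mode = (9−1)/(9+38−2) = 8/45 = 0.178.
Mean = 9/(9+38) = 9/47 = 0.191.
The posterior is right-skewed, so the mean exceeds the mode.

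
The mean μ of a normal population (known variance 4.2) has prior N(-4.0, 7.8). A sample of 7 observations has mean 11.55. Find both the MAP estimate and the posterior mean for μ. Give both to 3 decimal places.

MAP estimate = 10.439, posterior mean = 10.439

Posterior for μ is Normal. Precision-weighted mean: (1/7.8·-4.0 + 7/4.2·11.55) / (1/7.8 + 7/4.2) = 10.439.
A Normal posterior is symmetric, so mode = mean.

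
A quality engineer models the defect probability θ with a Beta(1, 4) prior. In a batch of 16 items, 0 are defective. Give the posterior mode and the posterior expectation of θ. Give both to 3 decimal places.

posterior mode = 0.000, posterior expectation = 0.048

Posterior: Beta(1+0, 4+16) = Beta(1, 20).
Since α = 1 ≤ 1 and β > 1, the Beta density is monotone decreasing on [0,1]; the mode is at 0.
Mean = 1/(1+20) = 0.048.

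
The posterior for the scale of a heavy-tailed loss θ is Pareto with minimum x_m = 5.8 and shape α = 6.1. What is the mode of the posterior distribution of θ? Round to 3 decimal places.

5.800

The Pareto density is strictly decreasing on [x_m, ∞), so the mode is x_m = 5.800.
Mean = α·x_m/(α−1) = 6.1·5.8/5.1 = 6.937.
This is the posterior mode — the MAP estimate.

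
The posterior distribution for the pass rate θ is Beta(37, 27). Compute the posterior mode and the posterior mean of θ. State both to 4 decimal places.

posterior mode = 0.5806, posterior mean = 0.5781

Mode = (37−1)/(37+27−2) = 36/62 = 0.5806.
Mean = 37/(37+27) = 37/64 = 0.5781.
Left-skewed posterior ⇒ mean < mode.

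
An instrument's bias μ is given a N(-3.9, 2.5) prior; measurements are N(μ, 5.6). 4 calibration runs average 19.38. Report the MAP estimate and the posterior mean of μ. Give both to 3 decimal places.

Posterior for μ is Normal. Precision-weighted mean: (1/2.5·-3.9 + 4/5.6·19.38) / (1/2.5 + 4/5.6) = 11.023.
A Normal posterior is symmetric, so mode = mean.

MAP: 11.023. Posterior mean: 11.023.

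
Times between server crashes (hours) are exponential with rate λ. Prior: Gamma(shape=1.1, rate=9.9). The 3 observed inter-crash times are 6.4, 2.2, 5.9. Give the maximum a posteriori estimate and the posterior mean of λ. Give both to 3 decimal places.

Σ times = 14.5. Posterior: Gamma(shape = 1.1+3 = 4.1, rate = 9.9+14.5 = 24.4).
Mode = (α−1)/β = 3.1/24.4 = 0.127.
Mean = α/β = 4.1/24.4 = 0.168.
The mean is pulled above the mode by the posterior's right skew.

MAP = 0.127, posterior mean = 0.168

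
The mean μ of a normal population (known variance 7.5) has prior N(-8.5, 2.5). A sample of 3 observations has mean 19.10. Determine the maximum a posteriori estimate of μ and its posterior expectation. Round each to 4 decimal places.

MAP = 5.3000, posterior mean = 5.3000

Posterior for μ is Normal. Precision-weighted mean: (1/2.5·-8.5 + 3/7.5·19.10) / (1/2.5 + 3/7.5) = 5.3000.
A Normal posterior is symmetric, so mode = mean.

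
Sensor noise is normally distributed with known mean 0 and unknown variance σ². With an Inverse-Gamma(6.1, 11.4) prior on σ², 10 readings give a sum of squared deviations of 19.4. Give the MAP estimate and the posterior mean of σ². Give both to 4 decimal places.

σ²_MAP = 1.7438, E[σ²|data] = 2.0891

Posterior: Inverse-Gamma(shape = 6.1+10/2 = 11.1, scale = 11.4+19.4/2 = 21.1).
Mode = β/(α+1) = 21.1/12.1 = 1.7438.
Mean = β/(α−1) = 21.1/10.1 = 2.0891.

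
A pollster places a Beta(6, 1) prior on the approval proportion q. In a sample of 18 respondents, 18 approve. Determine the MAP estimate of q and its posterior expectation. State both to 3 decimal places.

MAP estimate = 1.000, posterior expectation = 0.960

Posterior: Beta(6+18, 1+0) = Beta(24, 1).
Since β = 1 ≤ 1 and α > 1, the Beta density is monotone increasing on [0,1]; the mode is at 1.
Mean = 24/(24+1) = 0.960.
The mean is pulled below the mode by the posterior's left skew.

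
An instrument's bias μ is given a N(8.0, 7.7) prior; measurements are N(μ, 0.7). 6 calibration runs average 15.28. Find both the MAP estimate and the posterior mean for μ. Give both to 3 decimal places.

MAP = 15.171, posterior mean = 15.171

Posterior for μ is Normal. Precision-weighted mean: (1/7.7·8.0 + 6/0.7·15.28) / (1/7.7 + 6/0.7) = 15.171.
A Normal posterior is symmetric, so mode = mean.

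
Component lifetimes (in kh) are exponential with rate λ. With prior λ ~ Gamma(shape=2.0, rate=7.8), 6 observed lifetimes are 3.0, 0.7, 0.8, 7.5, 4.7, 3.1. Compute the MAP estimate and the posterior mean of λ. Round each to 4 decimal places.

MAP = 0.2536, posterior mean = 0.2899

Σ times = 19.8. Posterior: Gamma(shape = 2.0+6 = 8.0, rate = 7.8+19.8 = 27.6).
Mode = (α−1)/β = 7.0/27.6 = 0.2536.
Mean = α/β = 8.0/27.6 = 0.2899.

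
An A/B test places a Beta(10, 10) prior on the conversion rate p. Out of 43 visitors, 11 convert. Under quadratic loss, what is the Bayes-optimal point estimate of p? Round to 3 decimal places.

Posterior: Beta(10+11, 10+32) = Beta(21, 42).
Mode = (21−1)/(21+42−2) = 20/61 = 0.328.
Mean = 21/(21+42) = 21/63 = 0.333.
Quadratic loss ⇒ the optimal estimator is the posterior mean.

0.333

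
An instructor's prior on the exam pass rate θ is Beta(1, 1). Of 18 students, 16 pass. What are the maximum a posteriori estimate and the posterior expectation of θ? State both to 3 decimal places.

Posterior: Beta(1+16, 1+2) = Beta(17, 3).
Mode = (17−1)/(17+3−2) = 16/18 = 0.889.
Mean = 17/(17+3) = 17/20 = 0.850.

MAP = 0.889; posterior mean = 0.850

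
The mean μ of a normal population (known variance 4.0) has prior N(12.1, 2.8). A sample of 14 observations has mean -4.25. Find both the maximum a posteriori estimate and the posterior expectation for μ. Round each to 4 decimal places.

MAP = -2.7361, posterior mean = -2.7361

Posterior for μ is Normal. Precision-weighted mean: (1/2.8·12.1 + 14/4.0·-4.25) / (1/2.8 + 14/4.0) = -2.7361.
A Normal posterior is symmetric, so mode = mean.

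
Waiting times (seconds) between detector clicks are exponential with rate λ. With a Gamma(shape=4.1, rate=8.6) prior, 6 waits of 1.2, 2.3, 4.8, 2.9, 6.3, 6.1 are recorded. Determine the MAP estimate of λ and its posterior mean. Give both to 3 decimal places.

MAP = 0.283, posterior mean = 0.314

Σ times = 23.6. Posterior: Gamma(shape = 4.1+6 = 10.1, rate = 8.6+23.6 = 32.2).
Mode = (α−1)/β = 9.1/32.2 = 0.283.
Mean = α/β = 10.1/32.2 = 0.314.
The mean is pulled above the mode by the posterior's right skew.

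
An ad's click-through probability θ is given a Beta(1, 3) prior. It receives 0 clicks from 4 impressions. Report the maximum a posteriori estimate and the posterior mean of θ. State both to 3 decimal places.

MAP: 0.000. Posterior mean: 0.125.

Posterior: Beta(1+0, 3+4) = Beta(1, 7).
Since α = 1 ≤ 1 and β > 1, the Beta density is monotone decreasing on [0,1]; the mode is at 0.
Mean = 1/(1+7) = 0.125.
The posterior is right-skewed, so the mean exceeds the mode.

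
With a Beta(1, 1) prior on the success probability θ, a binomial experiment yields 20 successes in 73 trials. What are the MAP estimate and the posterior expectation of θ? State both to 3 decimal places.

MAP = 0.274, posterior mean = 0.280

Posterior: Beta(1+20, 1+53) = Beta(21, 54).
Mode = (21−1)/(21+54−2) = 20/73 = 0.274.
With a flat prior the MAP equals the MLE, 20/73.
Mean = 21/(21+54) = 21/75 = 0.280.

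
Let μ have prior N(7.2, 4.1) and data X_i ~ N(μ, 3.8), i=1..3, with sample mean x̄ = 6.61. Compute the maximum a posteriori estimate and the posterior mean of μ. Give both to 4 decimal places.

μ_MAP = 6.7493, E[μ|data] = 6.7493

Posterior for μ is Normal. Precision-weighted mean: (1/4.1·7.2 + 3/3.8·6.61) / (1/4.1 + 3/3.8) = 6.7493.
A Normal posterior is symmetric, so mode = mean.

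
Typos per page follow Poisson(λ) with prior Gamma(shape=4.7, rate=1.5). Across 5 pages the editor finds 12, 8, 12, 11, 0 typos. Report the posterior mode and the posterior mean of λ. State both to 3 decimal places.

MAP = 7.185, posterior mean = 7.338

Σ counts = 43. Posterior: Gamma(shape = 4.7+43 = 47.7, rate = 1.5+5 = 6.5).
Mode = (α−1)/β = 46.7/6.5 = 7.185.
Mean = α/β = 47.7/6.5 = 7.338.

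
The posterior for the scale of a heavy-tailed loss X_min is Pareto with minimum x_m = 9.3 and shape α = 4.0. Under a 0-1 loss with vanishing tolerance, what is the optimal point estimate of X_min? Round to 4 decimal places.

The Pareto density is strictly decreasing on [x_m, ∞), so the mode is x_m = 9.3000.
Mean = α·x_m/(α−1) = 4.0·9.3/3.0 = 12.4000.
This is the posterior mode — the MAP estimate.

9.3000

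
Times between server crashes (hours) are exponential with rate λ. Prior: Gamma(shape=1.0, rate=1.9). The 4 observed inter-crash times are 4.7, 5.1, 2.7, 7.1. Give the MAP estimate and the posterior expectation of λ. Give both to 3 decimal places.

Σ times = 19.6. Posterior: Gamma(shape = 1.0+4 = 5.0, rate = 1.9+19.6 = 21.5).
Mode = (α−1)/β = 4.0/21.5 = 0.186.
Mean = α/β = 5.0/21.5 = 0.233.
The mean is pulled above the mode by the posterior's right skew.

MAP: 0.186. Posterior mean: 0.233.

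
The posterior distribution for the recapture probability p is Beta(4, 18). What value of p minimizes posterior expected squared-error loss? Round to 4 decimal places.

Mode = (4−1)/(4+18−2) = 3/20 = 0.1500.
Mean = 4/(4+18) = 4/22 = 0.1818.
Squared-error loss ⇒ the optimal estimator is the posterior mean.

0.1818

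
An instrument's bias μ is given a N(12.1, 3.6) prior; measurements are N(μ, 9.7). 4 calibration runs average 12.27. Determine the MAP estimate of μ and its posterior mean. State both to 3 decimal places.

Posterior for μ is Normal. Precision-weighted mean: (1/3.6·12.1 + 4/9.7·12.27) / (1/3.6 + 4/9.7) = 12.202.
A Normal posterior is symmetric, so mode = mean.

MAP = 12.202; posterior mean = 12.202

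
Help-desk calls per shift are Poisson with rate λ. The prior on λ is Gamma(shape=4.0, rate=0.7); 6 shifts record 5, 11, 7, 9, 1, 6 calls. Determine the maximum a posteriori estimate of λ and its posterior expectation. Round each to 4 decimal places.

Σ counts = 39. Posterior: Gamma(shape = 4.0+39 = 43.0, rate = 0.7+6 = 6.7).
Mode = (α−1)/β = 42.0/6.7 = 6.2687.
Mean = α/β = 43.0/6.7 = 6.4179.

MAP = 6.2687, posterior mean = 6.4179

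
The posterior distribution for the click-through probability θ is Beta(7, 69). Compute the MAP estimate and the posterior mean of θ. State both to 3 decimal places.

Mode = (7−1)/(7+69−2) = 6/74 = 0.081.
Mean = 7/(7+69) = 7/76 = 0.092.

θ_MAP = 0.081, E[θ|data] = 0.092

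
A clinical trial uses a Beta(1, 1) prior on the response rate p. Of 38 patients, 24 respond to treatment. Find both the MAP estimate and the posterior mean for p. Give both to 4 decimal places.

MAP estimate = 0.6316, posterior mean = 0.6250

Posterior: Beta(1+24, 1+14) = Beta(25, 15).
Mode = (25−1)/(25+15−2) = 24/38 = 0.6316.
With a flat prior the MAP equals the MLE, 24/38.
Mean = 25/(25+15) = 25/40 = 0.6250.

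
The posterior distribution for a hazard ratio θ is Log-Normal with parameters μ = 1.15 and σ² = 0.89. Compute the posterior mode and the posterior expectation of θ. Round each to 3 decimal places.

Mode = exp(μ − σ²) = exp(0.26) = 1.297.
Mean = exp(μ + σ²/2) = exp(1.595) = 4.928.

MAP = 1.297; posterior mean = 4.928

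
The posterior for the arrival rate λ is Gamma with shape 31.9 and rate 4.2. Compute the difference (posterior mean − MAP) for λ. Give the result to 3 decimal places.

Mode = (α−1)/β = 30.9/4.2 = 7.357.
Mean = α/β = 31.9/4.2 = 7.595.
Difference = 7.595 − 7.357 = 0.238.

0.238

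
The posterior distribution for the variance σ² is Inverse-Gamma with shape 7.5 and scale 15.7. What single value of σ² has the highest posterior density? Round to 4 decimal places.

1.8471

Mode = β/(α+1) = 15.7/8.5 = 1.8471.
Mean = β/(α−1) = 15.7/6.5 = 2.4154.
This is the posterior mode — the MAP estimate.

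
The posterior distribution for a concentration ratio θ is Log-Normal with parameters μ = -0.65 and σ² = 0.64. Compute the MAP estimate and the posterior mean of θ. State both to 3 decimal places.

Mode = exp(μ − σ²) = exp(-1.29) = 0.275.
Mean = exp(μ + σ²/2) = exp(-0.330) = 0.719.

MAP: 0.275. Posterior mean: 0.719.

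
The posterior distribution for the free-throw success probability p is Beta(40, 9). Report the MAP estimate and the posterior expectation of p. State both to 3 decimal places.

Mode = (40−1)/(40+9−2) = 39/47 = 0.830.
Mean = 40/(40+9) = 40/49 = 0.816.
The mean is pulled below the mode by the posterior's left skew.

p_MAP = 0.830, E[p|data] = 0.816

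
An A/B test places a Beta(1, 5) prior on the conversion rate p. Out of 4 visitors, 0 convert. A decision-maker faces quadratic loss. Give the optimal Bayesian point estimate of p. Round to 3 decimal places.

0.100

Posterior: Beta(1+0, 5+4) = Beta(1, 9).
Since α = 1 ≤ 1 and β > 1, the Beta density is monotone decreasing on [0,1]; the mode is at 0.
Mean = 1/(1+9) = 0.100.
Quadratic loss ⇒ the optimal estimator is the posterior mean.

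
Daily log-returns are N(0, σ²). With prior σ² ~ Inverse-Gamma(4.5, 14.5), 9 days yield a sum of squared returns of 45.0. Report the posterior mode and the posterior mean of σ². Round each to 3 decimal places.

Posterior: Inverse-Gamma(shape = 4.5+9/2 = 9.0, scale = 14.5+45.0/2 = 37.0).
Mode = β/(α+1) = 37.0/10.0 = 3.700.
Mean = β/(α−1) = 37.0/8.0 = 4.625.
Right-skewed posterior ⇒ mode < mean.

MAP: 3.700. Posterior mean: 4.625.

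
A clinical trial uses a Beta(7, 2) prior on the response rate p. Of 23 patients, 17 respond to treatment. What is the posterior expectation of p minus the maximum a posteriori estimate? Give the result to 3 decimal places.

Posterior: Beta(7+17, 2+6) = Beta(24, 8).
Mode = (24−1)/(24+8−2) = 23/30 = 0.767.
Mean = 24/(24+8) = 24/32 = 0.750.
Difference = 0.750 − 0.767 = -0.017.
The posterior is left-skewed, so the mode exceeds the mean.

-0.017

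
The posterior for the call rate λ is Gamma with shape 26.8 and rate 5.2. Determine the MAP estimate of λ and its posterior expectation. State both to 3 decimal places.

MAP = 4.962; posterior mean = 5.154

Mode = (α−1)/β = 25.8/5.2 = 4.962.
Mean = α/β = 26.8/5.2 = 5.154.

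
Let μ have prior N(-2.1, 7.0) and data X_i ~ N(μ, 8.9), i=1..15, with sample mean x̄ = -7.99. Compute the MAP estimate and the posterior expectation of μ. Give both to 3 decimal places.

MAP: -7.530. Posterior mean: -7.530.

Posterior for μ is Normal. Precision-weighted mean: (1/7.0·-2.1 + 15/8.9·-7.99) / (1/7.0 + 15/8.9) = -7.530.
A Normal posterior is symmetric, so mode = mean.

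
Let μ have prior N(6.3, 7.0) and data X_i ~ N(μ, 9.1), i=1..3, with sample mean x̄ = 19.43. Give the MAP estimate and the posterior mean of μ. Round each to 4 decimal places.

MAP: 15.4605. Posterior mean: 15.4605.

Posterior for μ is Normal. Precision-weighted mean: (1/7.0·6.3 + 3/9.1·19.43) / (1/7.0 + 3/9.1) = 15.4605.
A Normal posterior is symmetric, so mode = mean.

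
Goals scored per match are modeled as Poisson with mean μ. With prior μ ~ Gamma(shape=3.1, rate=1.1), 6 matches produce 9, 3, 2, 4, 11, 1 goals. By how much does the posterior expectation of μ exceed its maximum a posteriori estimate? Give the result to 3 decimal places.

Σ counts = 30. Posterior: Gamma(shape = 3.1+30 = 33.1, rate = 1.1+6 = 7.1).
Mode = (α−1)/β = 32.1/7.1 = 4.521.
Mean = α/β = 33.1/7.1 = 4.662.
Difference = 4.662 − 4.521 = 0.141.

0.141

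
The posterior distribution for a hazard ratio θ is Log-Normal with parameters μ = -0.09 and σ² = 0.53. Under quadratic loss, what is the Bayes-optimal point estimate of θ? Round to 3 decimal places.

1.191

Mode = exp(μ − σ²) = exp(-0.62) = 0.538.
Mean = exp(μ + σ²/2) = exp(0.175) = 1.191.
Quadratic loss ⇒ the optimal estimator is the posterior mean.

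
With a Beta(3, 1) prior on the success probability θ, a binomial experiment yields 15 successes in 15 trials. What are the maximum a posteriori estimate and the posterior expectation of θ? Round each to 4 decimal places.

Posterior: Beta(3+15, 1+0) = Beta(18, 1).
Since β = 1 ≤ 1 and α > 1, the Beta density is monotone increasing on [0,1]; the mode is at 1.
Mean = 18/(18+1) = 0.9474.

MAP = 1.0000; posterior mean = 0.9474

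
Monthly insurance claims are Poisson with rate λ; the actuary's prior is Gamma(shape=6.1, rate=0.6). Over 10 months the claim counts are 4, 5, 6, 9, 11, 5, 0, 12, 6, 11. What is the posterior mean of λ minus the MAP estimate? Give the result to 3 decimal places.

Σ counts = 69. Posterior: Gamma(shape = 6.1+69 = 75.1, rate = 0.6+10 = 10.6).
Mode = (α−1)/β = 74.1/10.6 = 6.991.
Mean = α/β = 75.1/10.6 = 7.085.
Difference = 7.085 − 6.991 = 0.094.
The mean is pulled above the mode by the posterior's right skew.

0.094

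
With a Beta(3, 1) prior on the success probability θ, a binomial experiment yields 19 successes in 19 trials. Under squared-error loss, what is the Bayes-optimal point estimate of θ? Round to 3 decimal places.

Posterior: Beta(3+19, 1+0) = Beta(22, 1).
Since β = 1 ≤ 1 and α > 1, the Beta density is monotone increasing on [0,1]; the mode is at 1.
Mean = 22/(22+1) = 0.957.
Squared-error loss ⇒ the optimal estimator is the posterior mean.

0.957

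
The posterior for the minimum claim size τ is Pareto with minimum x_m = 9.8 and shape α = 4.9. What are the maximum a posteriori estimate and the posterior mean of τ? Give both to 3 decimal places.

The Pareto density is strictly decreasing on [x_m, ∞), so the mode is x_m = 9.800.
Mean = α·x_m/(α−1) = 4.9·9.8/3.9 = 12.313.
The mean is pulled above the mode by the posterior's right skew.

MAP = 9.800; posterior mean = 12.313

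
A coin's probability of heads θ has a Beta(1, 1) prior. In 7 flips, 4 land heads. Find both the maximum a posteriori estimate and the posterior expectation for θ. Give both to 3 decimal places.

MAP = 0.571, posterior mean = 0.556

Posterior: Beta(1+4, 1+3) = Beta(5, 4).
Mode = (5−1)/(5+4−2) = 4/7 = 0.571.
Mean = 5/(5+4) = 5/9 = 0.556.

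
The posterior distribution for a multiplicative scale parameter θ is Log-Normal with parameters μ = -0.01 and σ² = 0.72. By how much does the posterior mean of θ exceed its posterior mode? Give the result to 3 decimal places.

Mode = exp(μ − σ²) = exp(-0.73) = 0.482.
Mean = exp(μ + σ²/2) = exp(0.350) = 1.419.
Difference = 1.419 − 0.482 = 0.937.

0.937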